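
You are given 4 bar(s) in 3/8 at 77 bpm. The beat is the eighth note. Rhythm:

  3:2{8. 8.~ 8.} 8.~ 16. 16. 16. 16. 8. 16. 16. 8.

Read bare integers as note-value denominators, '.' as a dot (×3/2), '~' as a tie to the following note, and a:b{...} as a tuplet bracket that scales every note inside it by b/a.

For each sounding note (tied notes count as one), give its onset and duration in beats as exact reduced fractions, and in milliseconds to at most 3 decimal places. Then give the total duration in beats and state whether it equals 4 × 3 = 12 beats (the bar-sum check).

1) 0.0ms=0b +779.221ms=1b
2) 779.221ms=1b +1558.442ms=2b
3) 2337.662ms=3b +1753.247ms=9/4b
4) 4090.909ms=21/4b +584.416ms=3/4b
5) 4675.325ms=6b +584.416ms=3/4b
6) 5259.74ms=27/4b +584.416ms=3/4b
7) 5844.156ms=15/2b +1168.831ms=3/2b
8) 7012.987ms=9b +584.416ms=3/4b
9) 7597.403ms=39/4b +584.416ms=3/4b
10) 8181.818ms=21/2b +1168.831ms=3/2b
Σ=12b of 12 (77bpm 3/8) — PASS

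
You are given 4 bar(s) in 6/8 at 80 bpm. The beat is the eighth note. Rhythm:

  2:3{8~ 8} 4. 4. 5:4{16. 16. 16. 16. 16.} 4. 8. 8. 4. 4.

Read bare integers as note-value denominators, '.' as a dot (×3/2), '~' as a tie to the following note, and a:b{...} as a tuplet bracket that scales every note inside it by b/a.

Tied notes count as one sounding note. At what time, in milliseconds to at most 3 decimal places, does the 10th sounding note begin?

1. 0.0ms @ 0 + 2250.0ms (3)
2. 2250.0ms @ 3 + 2250.0ms (3)
3. 4500.0ms @ 6 + 2250.0ms (3)
4. 6750.0ms @ 9 + 450.0ms (3/5)
5. 7200.0ms @ 48/5 + 450.0ms (3/5)
6. 7650.0ms @ 51/5 + 450.0ms (3/5)
7. 8100.0ms @ 54/5 + 450.0ms (3/5)
8. 8550.0ms @ 57/5 + 450.0ms (3/5)
9. 9000.0ms @ 12 + 2250.0ms (3)
10. 11250.0ms @ 15 + 1125.0ms (3/2)
11. 12375.0ms @ 33/2 + 1125.0ms (3/2)
12. 13500.0ms @ 18 + 2250.0ms (3)
13. 15750.0ms @ 21 + 2250.0ms (3)

note 10 onset = 15b = 11250.0ms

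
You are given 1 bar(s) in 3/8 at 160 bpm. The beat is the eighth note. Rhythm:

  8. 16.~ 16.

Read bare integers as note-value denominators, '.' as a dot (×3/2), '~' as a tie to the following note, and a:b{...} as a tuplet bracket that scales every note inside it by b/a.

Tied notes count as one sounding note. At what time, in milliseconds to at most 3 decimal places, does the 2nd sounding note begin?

note 2 onset = 3/2b = 562.5ms

1. 0.0ms @ 0 + 562.5ms (3/2)
2. 562.5ms @ 3/2 + 562.5ms (3/2)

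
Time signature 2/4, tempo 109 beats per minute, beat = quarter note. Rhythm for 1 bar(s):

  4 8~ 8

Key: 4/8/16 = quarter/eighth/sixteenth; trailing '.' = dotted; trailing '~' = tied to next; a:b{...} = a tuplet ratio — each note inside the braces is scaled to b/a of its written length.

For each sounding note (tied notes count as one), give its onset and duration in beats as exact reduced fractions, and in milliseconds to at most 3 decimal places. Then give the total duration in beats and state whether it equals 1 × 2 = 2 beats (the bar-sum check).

1) 0.0ms=0b +550.459ms=1b
2) 550.459ms=1b +550.459ms=1b
Σ=2b of 2 (109bpm 2/4) — PASS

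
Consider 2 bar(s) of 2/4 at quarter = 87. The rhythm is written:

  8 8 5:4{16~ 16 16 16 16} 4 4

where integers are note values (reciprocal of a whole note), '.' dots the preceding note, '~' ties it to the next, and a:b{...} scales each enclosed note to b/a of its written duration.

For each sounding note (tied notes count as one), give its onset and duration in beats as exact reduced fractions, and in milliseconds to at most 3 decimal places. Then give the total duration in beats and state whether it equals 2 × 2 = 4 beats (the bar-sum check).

1) 0.0ms=0b +344.828ms=1/2b
2) 344.828ms=1/2b +344.828ms=1/2b
3) 689.655ms=1b +275.862ms=2/5b
4) 965.517ms=7/5b +137.931ms=1/5b
5) 1103.448ms=8/5b +137.931ms=1/5b
6) 1241.379ms=9/5b +137.931ms=1/5b
7) 1379.31ms=2b +689.655ms=1b
8) 2068.966ms=3b +689.655ms=1b
Σ=4b of 4 (87bpm 2/4) — PASS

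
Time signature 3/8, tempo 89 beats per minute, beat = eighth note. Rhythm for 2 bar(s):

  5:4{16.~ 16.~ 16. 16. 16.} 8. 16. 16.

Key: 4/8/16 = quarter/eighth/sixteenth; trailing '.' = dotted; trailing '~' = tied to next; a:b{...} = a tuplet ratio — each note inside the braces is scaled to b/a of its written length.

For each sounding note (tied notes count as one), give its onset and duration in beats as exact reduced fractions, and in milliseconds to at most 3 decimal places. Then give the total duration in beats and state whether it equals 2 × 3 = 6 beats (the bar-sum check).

1) 0.0ms=0b +1213.483ms=9/5b
2) 1213.483ms=9/5b +404.494ms=3/5b
3) 1617.978ms=12/5b +404.494ms=3/5b
4) 2022.472ms=3b +1011.236ms=3/2b
5) 3033.708ms=9/2b +505.618ms=3/4b
6) 3539.326ms=21/4b +505.618ms=3/4b
Σ=6b of 6 (89bpm 3/8) — PASS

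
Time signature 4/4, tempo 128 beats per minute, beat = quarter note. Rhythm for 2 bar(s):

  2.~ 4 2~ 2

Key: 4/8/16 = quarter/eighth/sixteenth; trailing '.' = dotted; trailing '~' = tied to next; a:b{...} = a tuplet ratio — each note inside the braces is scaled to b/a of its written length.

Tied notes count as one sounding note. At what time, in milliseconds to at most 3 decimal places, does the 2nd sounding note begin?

note 2 onset = 4b = 1875.0ms

1. 0.0ms @ 0 + 1875.0ms (4)
2. 1875.0ms @ 4 + 1875.0ms (4)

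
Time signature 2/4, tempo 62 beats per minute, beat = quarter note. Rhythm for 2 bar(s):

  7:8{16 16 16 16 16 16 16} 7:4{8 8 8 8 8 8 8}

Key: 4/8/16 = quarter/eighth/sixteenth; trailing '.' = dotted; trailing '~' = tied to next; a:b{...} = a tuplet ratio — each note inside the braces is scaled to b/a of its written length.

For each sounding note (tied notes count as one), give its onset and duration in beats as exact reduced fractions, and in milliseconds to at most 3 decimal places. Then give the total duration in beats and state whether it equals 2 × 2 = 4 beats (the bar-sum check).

1) 0.0ms=0b +276.498ms=2/7b
2) 276.498ms=2/7b +276.498ms=2/7b
3) 552.995ms=4/7b +276.498ms=2/7b
4) 829.493ms=6/7b +276.498ms=2/7b
5) 1105.991ms=8/7b +276.498ms=2/7b
6) 1382.488ms=10/7b +276.498ms=2/7b
7) 1658.986ms=12/7b +276.498ms=2/7b
8) 1935.484ms=2b +276.498ms=2/7b
9) 2211.982ms=16/7b +276.498ms=2/7b
10) 2488.479ms=18/7b +276.498ms=2/7b
11) 2764.977ms=20/7b +276.498ms=2/7b
12) 3041.475ms=22/7b +276.498ms=2/7b
13) 3317.972ms=24/7b +276.498ms=2/7b
14) 3594.47ms=26/7b +276.498ms=2/7b
Σ=4b of 4 (62bpm 2/4) — PASS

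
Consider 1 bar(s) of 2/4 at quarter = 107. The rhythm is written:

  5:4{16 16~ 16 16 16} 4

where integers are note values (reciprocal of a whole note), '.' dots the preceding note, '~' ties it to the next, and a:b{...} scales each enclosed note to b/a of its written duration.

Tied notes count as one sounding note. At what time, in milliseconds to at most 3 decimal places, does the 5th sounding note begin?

1. 0.0ms @ 0 + 112.15ms (1/5)
2. 112.15ms @ 1/5 + 224.299ms (2/5)
3. 336.449ms @ 3/5 + 112.15ms (1/5)
4. 448.598ms @ 4/5 + 112.15ms (1/5)
5. 560.748ms @ 1 + 560.748ms (1)

note 5 onset = 1b = 560.748ms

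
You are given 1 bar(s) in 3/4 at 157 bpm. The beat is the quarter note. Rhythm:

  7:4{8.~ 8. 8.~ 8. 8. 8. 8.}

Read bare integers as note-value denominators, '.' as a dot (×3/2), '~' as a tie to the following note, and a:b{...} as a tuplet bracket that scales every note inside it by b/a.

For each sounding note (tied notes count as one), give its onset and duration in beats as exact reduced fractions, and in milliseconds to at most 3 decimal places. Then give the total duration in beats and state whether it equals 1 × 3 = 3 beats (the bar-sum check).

1) 0.0ms=0b +327.571ms=6/7b
2) 327.571ms=6/7b +327.571ms=6/7b
3) 655.141ms=12/7b +163.785ms=3/7b
4) 818.926ms=15/7b +163.785ms=3/7b
5) 982.712ms=18/7b +163.785ms=3/7b
Σ=3b of 3 (157bpm 3/4) — PASS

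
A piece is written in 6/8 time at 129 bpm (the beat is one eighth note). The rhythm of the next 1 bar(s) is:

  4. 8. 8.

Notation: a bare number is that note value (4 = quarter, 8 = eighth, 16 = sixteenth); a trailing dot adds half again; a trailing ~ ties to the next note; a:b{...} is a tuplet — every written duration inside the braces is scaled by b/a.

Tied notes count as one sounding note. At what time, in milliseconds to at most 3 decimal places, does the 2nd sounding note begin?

1. 0.0ms @ 0 + 1395.349ms (3)
2. 1395.349ms @ 3 + 697.674ms (3/2)
3. 2093.023ms @ 9/2 + 697.674ms (3/2)

note 2 onset = 3b = 1395.349ms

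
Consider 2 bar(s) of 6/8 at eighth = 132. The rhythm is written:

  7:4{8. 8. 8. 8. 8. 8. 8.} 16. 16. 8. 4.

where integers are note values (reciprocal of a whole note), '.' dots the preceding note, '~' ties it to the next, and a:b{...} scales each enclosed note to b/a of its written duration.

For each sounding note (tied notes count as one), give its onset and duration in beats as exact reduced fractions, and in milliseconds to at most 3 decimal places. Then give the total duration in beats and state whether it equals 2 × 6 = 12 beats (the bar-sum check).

1) 0.0ms=0b +389.61ms=6/7b
2) 389.61ms=6/7b +389.61ms=6/7b
3) 779.221ms=12/7b +389.61ms=6/7b
4) 1168.831ms=18/7b +389.61ms=6/7b
5) 1558.442ms=24/7b +389.61ms=6/7b
6) 1948.052ms=30/7b +389.61ms=6/7b
7) 2337.662ms=36/7b +389.61ms=6/7b
8) 2727.273ms=6b +340.909ms=3/4b
9) 3068.182ms=27/4b +340.909ms=3/4b
10) 3409.091ms=15/2b +681.818ms=3/2b
11) 4090.909ms=9b +1363.636ms=3b
Σ=12b of 12 (132bpm 6/8) — PASS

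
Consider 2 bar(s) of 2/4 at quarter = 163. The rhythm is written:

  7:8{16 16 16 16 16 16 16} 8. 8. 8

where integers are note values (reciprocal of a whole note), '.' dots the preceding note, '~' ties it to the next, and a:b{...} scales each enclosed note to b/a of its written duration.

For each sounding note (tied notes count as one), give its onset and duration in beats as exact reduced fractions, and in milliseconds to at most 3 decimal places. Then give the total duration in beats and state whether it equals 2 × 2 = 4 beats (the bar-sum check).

1) 0.0ms=0b +105.171ms=2/7b
2) 105.171ms=2/7b +105.171ms=2/7b
3) 210.342ms=4/7b +105.171ms=2/7b
4) 315.513ms=6/7b +105.171ms=2/7b
5) 420.684ms=8/7b +105.171ms=2/7b
6) 525.855ms=10/7b +105.171ms=2/7b
7) 631.025ms=12/7b +105.171ms=2/7b
8) 736.196ms=2b +276.074ms=3/4b
9) 1012.27ms=11/4b +276.074ms=3/4b
10) 1288.344ms=7/2b +184.049ms=1/2b
Σ=4b of 4 (163bpm 2/4) — PASS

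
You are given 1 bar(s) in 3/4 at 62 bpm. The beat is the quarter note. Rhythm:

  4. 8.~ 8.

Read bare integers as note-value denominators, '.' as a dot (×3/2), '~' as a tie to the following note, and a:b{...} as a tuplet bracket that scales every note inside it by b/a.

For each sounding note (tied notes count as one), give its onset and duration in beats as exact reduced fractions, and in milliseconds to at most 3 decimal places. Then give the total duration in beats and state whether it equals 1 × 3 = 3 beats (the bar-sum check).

1) 0.0ms=0b +1451.613ms=3/2b
2) 1451.613ms=3/2b +1451.613ms=3/2b
Σ=3b of 3 (62bpm 3/4) — PASS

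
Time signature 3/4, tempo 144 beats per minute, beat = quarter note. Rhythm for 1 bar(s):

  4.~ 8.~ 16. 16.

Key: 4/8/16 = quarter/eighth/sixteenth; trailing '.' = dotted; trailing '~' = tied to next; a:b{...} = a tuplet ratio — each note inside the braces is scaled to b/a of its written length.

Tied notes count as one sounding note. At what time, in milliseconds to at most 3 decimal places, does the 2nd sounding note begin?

note 2 onset = 21/8b = 1093.75ms

1. 0.0ms @ 0 + 1093.75ms (21/8)
2. 1093.75ms @ 21/8 + 156.25ms (3/8)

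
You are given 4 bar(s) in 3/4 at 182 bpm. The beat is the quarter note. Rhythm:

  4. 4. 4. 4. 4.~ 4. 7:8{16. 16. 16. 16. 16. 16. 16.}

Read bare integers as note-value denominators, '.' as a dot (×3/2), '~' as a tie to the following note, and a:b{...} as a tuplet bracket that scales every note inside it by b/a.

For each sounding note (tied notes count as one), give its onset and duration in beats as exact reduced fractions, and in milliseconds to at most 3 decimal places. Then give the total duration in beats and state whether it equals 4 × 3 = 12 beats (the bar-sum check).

1) 0.0ms=0b +494.505ms=3/2b
2) 494.505ms=3/2b +494.505ms=3/2b
3) 989.011ms=3b +494.505ms=3/2b
4) 1483.516ms=9/2b +494.505ms=3/2b
5) 1978.022ms=6b +989.011ms=3b
6) 2967.033ms=9b +141.287ms=3/7b
7) 3108.32ms=66/7b +141.287ms=3/7b
8) 3249.608ms=69/7b +141.287ms=3/7b
9) 3390.895ms=72/7b +141.287ms=3/7b
10) 3532.182ms=75/7b +141.287ms=3/7b
11) 3673.469ms=78/7b +141.287ms=3/7b
12) 3814.757ms=81/7b +141.287ms=3/7b
Σ=12b of 12 (182bpm 3/4) — PASS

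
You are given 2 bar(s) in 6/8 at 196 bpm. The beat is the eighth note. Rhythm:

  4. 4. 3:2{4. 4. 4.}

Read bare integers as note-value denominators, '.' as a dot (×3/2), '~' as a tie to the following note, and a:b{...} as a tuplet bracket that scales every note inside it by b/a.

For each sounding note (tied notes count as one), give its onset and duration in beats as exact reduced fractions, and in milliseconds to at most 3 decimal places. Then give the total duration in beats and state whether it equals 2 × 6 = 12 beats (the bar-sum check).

1) 0.0ms=0b +918.367ms=3b
2) 918.367ms=3b +918.367ms=3b
3) 1836.735ms=6b +612.245ms=2b
4) 2448.98ms=8b +612.245ms=2b
5) 3061.224ms=10b +612.245ms=2b
Σ=12b of 12 (196bpm 6/8) — PASS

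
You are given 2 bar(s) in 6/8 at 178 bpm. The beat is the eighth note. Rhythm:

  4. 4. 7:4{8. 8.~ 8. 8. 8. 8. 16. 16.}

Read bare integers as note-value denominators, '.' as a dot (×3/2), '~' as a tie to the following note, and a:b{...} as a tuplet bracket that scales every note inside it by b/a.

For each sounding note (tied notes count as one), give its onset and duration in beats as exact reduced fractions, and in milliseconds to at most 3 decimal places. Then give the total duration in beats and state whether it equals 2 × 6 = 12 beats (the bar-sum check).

1) 0.0ms=0b +1011.236ms=3b
2) 1011.236ms=3b +1011.236ms=3b
3) 2022.472ms=6b +288.925ms=6/7b
4) 2311.396ms=48/7b +577.849ms=12/7b
5) 2889.246ms=60/7b +288.925ms=6/7b
6) 3178.17ms=66/7b +288.925ms=6/7b
7) 3467.095ms=72/7b +288.925ms=6/7b
8) 3756.019ms=78/7b +144.462ms=3/7b
9) 3900.482ms=81/7b +144.462ms=3/7b
Σ=12b of 12 (178bpm 6/8) — PASS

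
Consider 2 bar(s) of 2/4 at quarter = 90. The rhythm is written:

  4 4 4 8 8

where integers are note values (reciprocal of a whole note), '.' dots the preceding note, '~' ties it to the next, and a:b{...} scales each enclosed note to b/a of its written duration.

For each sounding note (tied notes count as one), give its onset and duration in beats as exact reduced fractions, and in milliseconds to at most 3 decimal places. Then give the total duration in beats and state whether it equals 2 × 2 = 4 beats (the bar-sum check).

1) 0.0ms=0b +666.667ms=1b
2) 666.667ms=1b +666.667ms=1b
3) 1333.333ms=2b +666.667ms=1b
4) 2000.0ms=3b +333.333ms=1/2b
5) 2333.333ms=7/2b +333.333ms=1/2b
Σ=4b of 4 (90bpm 2/4) — PASS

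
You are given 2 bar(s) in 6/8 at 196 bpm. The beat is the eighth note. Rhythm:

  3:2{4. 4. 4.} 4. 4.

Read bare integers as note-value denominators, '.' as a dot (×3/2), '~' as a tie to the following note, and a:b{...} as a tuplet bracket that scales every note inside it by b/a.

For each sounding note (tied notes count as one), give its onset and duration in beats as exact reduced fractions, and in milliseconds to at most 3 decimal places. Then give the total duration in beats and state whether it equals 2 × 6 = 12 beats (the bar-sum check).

1) 0.0ms=0b +612.245ms=2b
2) 612.245ms=2b +612.245ms=2b
3) 1224.49ms=4b +612.245ms=2b
4) 1836.735ms=6b +918.367ms=3b
5) 2755.102ms=9b +918.367ms=3b
Σ=12b of 12 (196bpm 6/8) — PASS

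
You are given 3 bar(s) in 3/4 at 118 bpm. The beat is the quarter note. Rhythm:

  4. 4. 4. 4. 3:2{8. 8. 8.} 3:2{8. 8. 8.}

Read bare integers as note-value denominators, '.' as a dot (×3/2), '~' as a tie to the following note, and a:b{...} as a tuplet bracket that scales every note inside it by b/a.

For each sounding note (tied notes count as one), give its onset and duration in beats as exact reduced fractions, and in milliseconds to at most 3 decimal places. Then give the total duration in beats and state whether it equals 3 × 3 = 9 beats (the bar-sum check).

1) 0.0ms=0b +762.712ms=3/2b
2) 762.712ms=3/2b +762.712ms=3/2b
3) 1525.424ms=3b +762.712ms=3/2b
4) 2288.136ms=9/2b +762.712ms=3/2b
5) 3050.847ms=6b +254.237ms=1/2b
6) 3305.085ms=13/2b +254.237ms=1/2b
7) 3559.322ms=7b +254.237ms=1/2b
8) 3813.559ms=15/2b +254.237ms=1/2b
9) 4067.797ms=8b +254.237ms=1/2b
10) 4322.034ms=17/2b +254.237ms=1/2b
Σ=9b of 9 (118bpm 3/4) — PASS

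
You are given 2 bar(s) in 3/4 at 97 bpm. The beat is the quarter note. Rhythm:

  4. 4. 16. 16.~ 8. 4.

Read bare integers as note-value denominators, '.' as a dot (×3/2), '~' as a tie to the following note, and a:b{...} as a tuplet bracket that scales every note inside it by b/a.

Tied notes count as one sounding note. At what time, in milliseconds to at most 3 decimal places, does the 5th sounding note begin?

note 5 onset = 9/2b = 2783.505ms

1. 0.0ms @ 0 + 927.835ms (3/2)
2. 927.835ms @ 3/2 + 927.835ms (3/2)
3. 1855.67ms @ 3 + 231.959ms (3/8)
4. 2087.629ms @ 27/8 + 695.876ms (9/8)
5. 2783.505ms @ 9/2 + 927.835ms (3/2)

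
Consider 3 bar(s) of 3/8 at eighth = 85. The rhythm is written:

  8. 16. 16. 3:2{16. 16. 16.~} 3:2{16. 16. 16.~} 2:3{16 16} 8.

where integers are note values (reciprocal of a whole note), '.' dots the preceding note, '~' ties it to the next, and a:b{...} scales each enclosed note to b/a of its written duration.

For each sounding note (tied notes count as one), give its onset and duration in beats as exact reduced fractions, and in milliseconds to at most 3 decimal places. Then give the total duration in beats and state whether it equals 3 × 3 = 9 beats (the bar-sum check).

1) 0.0ms=0b +1058.824ms=3/2b
2) 1058.824ms=3/2b +529.412ms=3/4b
3) 1588.235ms=9/4b +529.412ms=3/4b
4) 2117.647ms=3b +352.941ms=1/2b
5) 2470.588ms=7/2b +352.941ms=1/2b
6) 2823.529ms=4b +705.882ms=1b
7) 3529.412ms=5b +352.941ms=1/2b
8) 3882.353ms=11/2b +882.353ms=5/4b
9) 4764.706ms=27/4b +529.412ms=3/4b
10) 5294.118ms=15/2b +1058.824ms=3/2b
Σ=9b of 9 (85bpm 3/8) — PASS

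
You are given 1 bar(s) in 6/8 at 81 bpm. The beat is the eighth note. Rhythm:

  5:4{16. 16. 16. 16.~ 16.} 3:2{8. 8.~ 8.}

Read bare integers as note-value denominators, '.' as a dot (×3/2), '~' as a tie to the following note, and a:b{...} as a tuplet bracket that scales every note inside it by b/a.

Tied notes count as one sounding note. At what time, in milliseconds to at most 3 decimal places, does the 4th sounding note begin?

1. 0.0ms @ 0 + 444.444ms (3/5)
2. 444.444ms @ 3/5 + 444.444ms (3/5)
3. 888.889ms @ 6/5 + 444.444ms (3/5)
4. 1333.333ms @ 9/5 + 888.889ms (6/5)
5. 2222.222ms @ 3 + 740.741ms (1)
6. 2962.963ms @ 4 + 1481.481ms (2)

note 4 onset = 9/5b = 1333.333ms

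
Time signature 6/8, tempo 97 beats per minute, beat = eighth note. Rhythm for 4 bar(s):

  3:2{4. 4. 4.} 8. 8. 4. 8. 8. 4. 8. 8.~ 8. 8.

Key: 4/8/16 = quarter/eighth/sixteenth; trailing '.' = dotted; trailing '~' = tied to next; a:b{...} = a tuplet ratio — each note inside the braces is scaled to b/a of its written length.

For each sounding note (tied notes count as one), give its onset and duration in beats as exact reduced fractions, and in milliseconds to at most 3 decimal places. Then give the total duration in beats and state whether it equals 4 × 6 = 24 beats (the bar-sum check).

1) 0.0ms=0b +1237.113ms=2b
2) 1237.113ms=2b +1237.113ms=2b
3) 2474.227ms=4b +1237.113ms=2b
4) 3711.34ms=6b +927.835ms=3/2b
5) 4639.175ms=15/2b +927.835ms=3/2b
6) 5567.01ms=9b +1855.67ms=3b
7) 7422.68ms=12b +927.835ms=3/2b
8) 8350.515ms=27/2b +927.835ms=3/2b
9) 9278.351ms=15b +1855.67ms=3b
10) 11134.021ms=18b +927.835ms=3/2b
11) 12061.856ms=39/2b +1855.67ms=3b
12) 13917.526ms=45/2b +927.835ms=3/2b
Σ=24b of 24 (97bpm 6/8) — PASS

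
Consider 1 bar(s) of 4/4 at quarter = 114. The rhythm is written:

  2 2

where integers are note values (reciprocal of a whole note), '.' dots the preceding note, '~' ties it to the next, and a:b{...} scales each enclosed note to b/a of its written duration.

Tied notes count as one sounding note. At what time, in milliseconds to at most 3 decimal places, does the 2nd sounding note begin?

1. 0.0ms @ 0 + 1052.632ms (2)
2. 1052.632ms @ 2 + 1052.632ms (2)

note 2 onset = 2b = 1052.632ms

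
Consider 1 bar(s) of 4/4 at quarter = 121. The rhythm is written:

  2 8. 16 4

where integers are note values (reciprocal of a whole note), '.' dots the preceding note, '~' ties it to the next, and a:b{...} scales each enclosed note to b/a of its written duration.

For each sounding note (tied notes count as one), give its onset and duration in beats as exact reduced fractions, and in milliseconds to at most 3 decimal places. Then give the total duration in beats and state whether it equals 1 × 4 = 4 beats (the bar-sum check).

1) 0.0ms=0b +991.736ms=2b
2) 991.736ms=2b +371.901ms=3/4b
3) 1363.636ms=11/4b +123.967ms=1/4b
4) 1487.603ms=3b +495.868ms=1b
Σ=4b of 4 (121bpm 4/4) — PASS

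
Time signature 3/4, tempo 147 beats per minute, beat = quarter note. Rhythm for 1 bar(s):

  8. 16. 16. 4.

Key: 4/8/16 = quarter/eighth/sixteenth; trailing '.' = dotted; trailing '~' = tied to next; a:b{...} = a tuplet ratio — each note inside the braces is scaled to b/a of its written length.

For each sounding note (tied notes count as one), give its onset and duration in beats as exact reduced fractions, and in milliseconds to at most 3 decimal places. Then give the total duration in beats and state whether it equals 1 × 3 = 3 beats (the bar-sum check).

1) 0.0ms=0b +306.122ms=3/4b
2) 306.122ms=3/4b +153.061ms=3/8b
3) 459.184ms=9/8b +153.061ms=3/8b
4) 612.245ms=3/2b +612.245ms=3/2b
Σ=3b of 3 (147bpm 3/4) — PASS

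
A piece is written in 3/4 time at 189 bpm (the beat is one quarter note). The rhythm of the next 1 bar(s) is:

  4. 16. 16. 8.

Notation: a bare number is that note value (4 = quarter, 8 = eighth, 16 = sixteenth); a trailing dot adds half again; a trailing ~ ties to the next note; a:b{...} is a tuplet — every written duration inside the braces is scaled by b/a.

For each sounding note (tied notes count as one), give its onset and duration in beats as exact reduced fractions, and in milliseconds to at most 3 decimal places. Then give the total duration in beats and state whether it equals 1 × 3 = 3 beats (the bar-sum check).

1) 0.0ms=0b +476.19ms=3/2b
2) 476.19ms=3/2b +119.048ms=3/8b
3) 595.238ms=15/8b +119.048ms=3/8b
4) 714.286ms=9/4b +238.095ms=3/4b
Σ=3b of 3 (189bpm 3/4) — PASS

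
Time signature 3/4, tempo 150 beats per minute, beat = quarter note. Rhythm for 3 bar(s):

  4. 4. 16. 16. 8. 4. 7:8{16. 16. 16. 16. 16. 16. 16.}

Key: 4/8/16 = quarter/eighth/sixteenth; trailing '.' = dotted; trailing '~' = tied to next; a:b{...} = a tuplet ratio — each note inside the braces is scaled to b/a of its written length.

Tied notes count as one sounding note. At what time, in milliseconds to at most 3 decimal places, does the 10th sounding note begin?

note 10 onset = 51/7b = 2914.286ms

1. 0.0ms @ 0 + 600.0ms (3/2)
2. 600.0ms @ 3/2 + 600.0ms (3/2)
3. 1200.0ms @ 3 + 150.0ms (3/8)
4. 1350.0ms @ 27/8 + 150.0ms (3/8)
5. 1500.0ms @ 15/4 + 300.0ms (3/4)
6. 1800.0ms @ 9/2 + 600.0ms (3/2)
7. 2400.0ms @ 6 + 171.429ms (3/7)
8. 2571.429ms @ 45/7 + 171.429ms (3/7)
9. 2742.857ms @ 48/7 + 171.429ms (3/7)
10. 2914.286ms @ 51/7 + 171.429ms (3/7)
11. 3085.714ms @ 54/7 + 171.429ms (3/7)
12. 3257.143ms @ 57/7 + 171.429ms (3/7)
13. 3428.571ms @ 60/7 + 171.429ms (3/7)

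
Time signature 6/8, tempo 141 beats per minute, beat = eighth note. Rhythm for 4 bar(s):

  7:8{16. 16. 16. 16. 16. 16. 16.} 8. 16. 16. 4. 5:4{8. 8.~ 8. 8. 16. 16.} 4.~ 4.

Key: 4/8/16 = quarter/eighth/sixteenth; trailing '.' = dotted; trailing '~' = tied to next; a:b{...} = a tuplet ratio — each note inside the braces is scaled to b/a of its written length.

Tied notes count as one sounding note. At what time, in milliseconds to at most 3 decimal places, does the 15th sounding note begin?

note 15 onset = 84/5b = 7148.936ms

1. 0.0ms @ 0 + 364.742ms (6/7)
2. 364.742ms @ 6/7 + 364.742ms (6/7)
3. 729.483ms @ 12/7 + 364.742ms (6/7)
4. 1094.225ms @ 18/7 + 364.742ms (6/7)
5. 1458.967ms @ 24/7 + 364.742ms (6/7)
6. 1823.708ms @ 30/7 + 364.742ms (6/7)
7. 2188.45ms @ 36/7 + 364.742ms (6/7)
8. 2553.191ms @ 6 + 638.298ms (3/2)
9. 3191.489ms @ 15/2 + 319.149ms (3/4)
10. 3510.638ms @ 33/4 + 319.149ms (3/4)
11. 3829.787ms @ 9 + 1276.596ms (3)
12. 5106.383ms @ 12 + 510.638ms (6/5)
13. 5617.021ms @ 66/5 + 1021.277ms (12/5)
14. 6638.298ms @ 78/5 + 510.638ms (6/5)
15. 7148.936ms @ 84/5 + 255.319ms (3/5)
16. 7404.255ms @ 87/5 + 255.319ms (3/5)
17. 7659.574ms @ 18 + 2553.191ms (6)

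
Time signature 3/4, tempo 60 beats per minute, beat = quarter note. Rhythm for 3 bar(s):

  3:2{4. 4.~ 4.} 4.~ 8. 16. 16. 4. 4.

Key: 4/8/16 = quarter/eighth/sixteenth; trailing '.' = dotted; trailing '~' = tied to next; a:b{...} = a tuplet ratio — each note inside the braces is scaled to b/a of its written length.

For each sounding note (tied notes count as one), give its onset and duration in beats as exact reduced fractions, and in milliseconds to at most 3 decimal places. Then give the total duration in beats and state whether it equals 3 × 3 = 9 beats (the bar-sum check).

1) 0.0ms=0b +1000.0ms=1b
2) 1000.0ms=1b +2000.0ms=2b
3) 3000.0ms=3b +2250.0ms=9/4b
4) 5250.0ms=21/4b +375.0ms=3/8b
5) 5625.0ms=45/8b +375.0ms=3/8b
6) 6000.0ms=6b +1500.0ms=3/2b
7) 7500.0ms=15/2b +1500.0ms=3/2b
Σ=9b of 9 (60bpm 3/4) — PASS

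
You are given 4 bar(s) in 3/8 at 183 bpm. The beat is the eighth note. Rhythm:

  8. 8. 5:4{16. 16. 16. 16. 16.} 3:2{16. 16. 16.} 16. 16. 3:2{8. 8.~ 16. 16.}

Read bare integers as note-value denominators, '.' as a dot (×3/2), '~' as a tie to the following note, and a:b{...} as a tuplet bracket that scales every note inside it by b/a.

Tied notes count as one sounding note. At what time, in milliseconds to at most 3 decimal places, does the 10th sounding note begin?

note 10 onset = 7b = 2295.082ms

1. 0.0ms @ 0 + 491.803ms (3/2)
2. 491.803ms @ 3/2 + 491.803ms (3/2)
3. 983.607ms @ 3 + 196.721ms (3/5)
4. 1180.328ms @ 18/5 + 196.721ms (3/5)
5. 1377.049ms @ 21/5 + 196.721ms (3/5)
6. 1573.77ms @ 24/5 + 196.721ms (3/5)
7. 1770.492ms @ 27/5 + 196.721ms (3/5)
8. 1967.213ms @ 6 + 163.934ms (1/2)
9. 2131.148ms @ 13/2 + 163.934ms (1/2)
10. 2295.082ms @ 7 + 163.934ms (1/2)
11. 2459.016ms @ 15/2 + 245.902ms (3/4)
12. 2704.918ms @ 33/4 + 245.902ms (3/4)
13. 2950.82ms @ 9 + 327.869ms (1)
14. 3278.689ms @ 10 + 491.803ms (3/2)
15. 3770.492ms @ 23/2 + 163.934ms (1/2)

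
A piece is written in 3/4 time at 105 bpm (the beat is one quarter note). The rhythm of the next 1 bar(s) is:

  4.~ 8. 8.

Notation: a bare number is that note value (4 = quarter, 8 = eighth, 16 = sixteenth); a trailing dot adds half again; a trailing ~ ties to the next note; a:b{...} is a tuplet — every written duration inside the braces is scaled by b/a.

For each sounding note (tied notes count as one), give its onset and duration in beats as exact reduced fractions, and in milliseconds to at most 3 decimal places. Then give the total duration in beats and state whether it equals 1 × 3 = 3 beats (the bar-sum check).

1) 0.0ms=0b +1285.714ms=9/4b
2) 1285.714ms=9/4b +428.571ms=3/4b
Σ=3b of 3 (105bpm 3/4) — PASS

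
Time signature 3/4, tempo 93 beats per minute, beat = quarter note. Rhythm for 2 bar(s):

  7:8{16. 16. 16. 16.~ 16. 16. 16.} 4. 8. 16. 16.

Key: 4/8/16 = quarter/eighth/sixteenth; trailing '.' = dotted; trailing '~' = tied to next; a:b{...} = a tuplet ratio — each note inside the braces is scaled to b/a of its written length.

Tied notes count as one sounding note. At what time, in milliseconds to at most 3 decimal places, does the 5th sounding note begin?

1. 0.0ms @ 0 + 276.498ms (3/7)
2. 276.498ms @ 3/7 + 276.498ms (3/7)
3. 552.995ms @ 6/7 + 276.498ms (3/7)
4. 829.493ms @ 9/7 + 552.995ms (6/7)
5. 1382.488ms @ 15/7 + 276.498ms (3/7)
6. 1658.986ms @ 18/7 + 276.498ms (3/7)
7. 1935.484ms @ 3 + 967.742ms (3/2)
8. 2903.226ms @ 9/2 + 483.871ms (3/4)
9. 3387.097ms @ 21/4 + 241.935ms (3/8)
10. 3629.032ms @ 45/8 + 241.935ms (3/8)

note 5 onset = 15/7b = 1382.488ms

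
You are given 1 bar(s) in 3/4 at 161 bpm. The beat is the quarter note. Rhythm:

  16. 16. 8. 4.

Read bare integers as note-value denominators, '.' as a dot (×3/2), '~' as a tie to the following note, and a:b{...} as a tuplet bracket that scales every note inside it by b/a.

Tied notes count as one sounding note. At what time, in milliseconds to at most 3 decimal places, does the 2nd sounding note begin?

1. 0.0ms @ 0 + 139.752ms (3/8)
2. 139.752ms @ 3/8 + 139.752ms (3/8)
3. 279.503ms @ 3/4 + 279.503ms (3/4)
4. 559.006ms @ 3/2 + 559.006ms (3/2)

note 2 onset = 3/8b = 139.752ms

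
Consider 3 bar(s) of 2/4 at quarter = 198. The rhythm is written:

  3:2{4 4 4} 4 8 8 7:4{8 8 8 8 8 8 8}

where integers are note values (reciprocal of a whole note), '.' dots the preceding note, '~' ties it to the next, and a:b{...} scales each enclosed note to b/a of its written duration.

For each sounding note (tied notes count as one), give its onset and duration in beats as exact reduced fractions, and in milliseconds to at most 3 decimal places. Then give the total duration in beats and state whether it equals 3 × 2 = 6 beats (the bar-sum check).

1) 0.0ms=0b +202.02ms=2/3b
2) 202.02ms=2/3b +202.02ms=2/3b
3) 404.04ms=4/3b +202.02ms=2/3b
4) 606.061ms=2b +303.03ms=1b
5) 909.091ms=3b +151.515ms=1/2b
6) 1060.606ms=7/2b +151.515ms=1/2b
7) 1212.121ms=4b +86.58ms=2/7b
8) 1298.701ms=30/7b +86.58ms=2/7b
9) 1385.281ms=32/7b +86.58ms=2/7b
10) 1471.861ms=34/7b +86.58ms=2/7b
11) 1558.442ms=36/7b +86.58ms=2/7b
12) 1645.022ms=38/7b +86.58ms=2/7b
13) 1731.602ms=40/7b +86.58ms=2/7b
Σ=6b of 6 (198bpm 2/4) — PASS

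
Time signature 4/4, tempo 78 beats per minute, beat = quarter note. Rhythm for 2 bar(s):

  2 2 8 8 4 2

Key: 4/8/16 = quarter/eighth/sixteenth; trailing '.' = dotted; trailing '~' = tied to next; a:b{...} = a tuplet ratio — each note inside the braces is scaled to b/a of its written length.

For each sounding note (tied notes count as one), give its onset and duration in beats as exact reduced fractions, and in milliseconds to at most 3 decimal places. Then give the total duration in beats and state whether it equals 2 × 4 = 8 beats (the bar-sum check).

1) 0.0ms=0b +1538.462ms=2b
2) 1538.462ms=2b +1538.462ms=2b
3) 3076.923ms=4b +384.615ms=1/2b
4) 3461.538ms=9/2b +384.615ms=1/2b
5) 3846.154ms=5b +769.231ms=1b
6) 4615.385ms=6b +1538.462ms=2b
Σ=8b of 8 (78bpm 4/4) — PASS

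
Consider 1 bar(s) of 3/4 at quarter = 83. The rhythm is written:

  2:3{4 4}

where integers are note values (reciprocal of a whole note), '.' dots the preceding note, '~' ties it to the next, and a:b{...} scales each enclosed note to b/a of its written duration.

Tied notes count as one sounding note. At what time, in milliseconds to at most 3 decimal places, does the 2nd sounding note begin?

note 2 onset = 3/2b = 1084.337ms

1. 0.0ms @ 0 + 1084.337ms (3/2)
2. 1084.337ms @ 3/2 + 1084.337ms (3/2)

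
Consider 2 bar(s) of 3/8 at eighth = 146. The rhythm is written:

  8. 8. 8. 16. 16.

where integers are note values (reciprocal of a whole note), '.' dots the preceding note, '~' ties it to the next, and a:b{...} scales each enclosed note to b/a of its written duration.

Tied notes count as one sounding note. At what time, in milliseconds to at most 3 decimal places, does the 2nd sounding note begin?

note 2 onset = 3/2b = 616.438ms

1. 0.0ms @ 0 + 616.438ms (3/2)
2. 616.438ms @ 3/2 + 616.438ms (3/2)
3. 1232.877ms @ 3 + 616.438ms (3/2)
4. 1849.315ms @ 9/2 + 308.219ms (3/4)
5. 2157.534ms @ 21/4 + 308.219ms (3/4)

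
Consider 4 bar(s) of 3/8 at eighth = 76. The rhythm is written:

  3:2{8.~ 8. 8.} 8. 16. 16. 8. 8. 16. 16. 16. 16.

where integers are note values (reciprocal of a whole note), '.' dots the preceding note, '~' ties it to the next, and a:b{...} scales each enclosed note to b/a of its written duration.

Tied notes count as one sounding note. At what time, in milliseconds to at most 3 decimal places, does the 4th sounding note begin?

note 4 onset = 9/2b = 3552.632ms

1. 0.0ms @ 0 + 1578.947ms (2)
2. 1578.947ms @ 2 + 789.474ms (1)
3. 2368.421ms @ 3 + 1184.211ms (3/2)
4. 3552.632ms @ 9/2 + 592.105ms (3/4)
5. 4144.737ms @ 21/4 + 592.105ms (3/4)
6. 4736.842ms @ 6 + 1184.211ms (3/2)
7. 5921.053ms @ 15/2 + 1184.211ms (3/2)
8. 7105.263ms @ 9 + 592.105ms (3/4)
9. 7697.368ms @ 39/4 + 592.105ms (3/4)
10. 8289.474ms @ 21/2 + 592.105ms (3/4)
11. 8881.579ms @ 45/4 + 592.105ms (3/4)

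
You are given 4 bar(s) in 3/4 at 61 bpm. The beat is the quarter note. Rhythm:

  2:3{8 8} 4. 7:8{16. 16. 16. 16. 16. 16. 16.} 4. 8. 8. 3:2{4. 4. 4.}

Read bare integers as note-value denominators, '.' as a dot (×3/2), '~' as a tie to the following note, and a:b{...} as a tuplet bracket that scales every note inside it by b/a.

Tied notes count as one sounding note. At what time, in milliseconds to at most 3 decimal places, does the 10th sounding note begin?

1. 0.0ms @ 0 + 737.705ms (3/4)
2. 737.705ms @ 3/4 + 737.705ms (3/4)
3. 1475.41ms @ 3/2 + 1475.41ms (3/2)
4. 2950.82ms @ 3 + 421.546ms (3/7)
5. 3372.365ms @ 24/7 + 421.546ms (3/7)
6. 3793.911ms @ 27/7 + 421.546ms (3/7)
7. 4215.457ms @ 30/7 + 421.546ms (3/7)
8. 4637.002ms @ 33/7 + 421.546ms (3/7)
9. 5058.548ms @ 36/7 + 421.546ms (3/7)
10. 5480.094ms @ 39/7 + 421.546ms (3/7)
11. 5901.639ms @ 6 + 1475.41ms (3/2)
12. 7377.049ms @ 15/2 + 737.705ms (3/4)
13. 8114.754ms @ 33/4 + 737.705ms (3/4)
14. 8852.459ms @ 9 + 983.607ms (1)
15. 9836.066ms @ 10 + 983.607ms (1)
16. 10819.672ms @ 11 + 983.607ms (1)

note 10 onset = 39/7b = 5480.094ms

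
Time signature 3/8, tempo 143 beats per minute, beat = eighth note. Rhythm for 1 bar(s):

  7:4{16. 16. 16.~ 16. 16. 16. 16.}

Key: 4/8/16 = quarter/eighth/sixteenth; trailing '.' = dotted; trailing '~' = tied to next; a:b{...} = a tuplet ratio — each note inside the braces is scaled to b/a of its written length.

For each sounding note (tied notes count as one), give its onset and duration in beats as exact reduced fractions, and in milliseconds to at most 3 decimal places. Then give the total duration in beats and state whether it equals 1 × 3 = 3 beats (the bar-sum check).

1) 0.0ms=0b +179.82ms=3/7b
2) 179.82ms=3/7b +179.82ms=3/7b
3) 359.64ms=6/7b +359.64ms=6/7b
4) 719.281ms=12/7b +179.82ms=3/7b
5) 899.101ms=15/7b +179.82ms=3/7b
6) 1078.921ms=18/7b +179.82ms=3/7b
Σ=3b of 3 (143bpm 3/8) — PASS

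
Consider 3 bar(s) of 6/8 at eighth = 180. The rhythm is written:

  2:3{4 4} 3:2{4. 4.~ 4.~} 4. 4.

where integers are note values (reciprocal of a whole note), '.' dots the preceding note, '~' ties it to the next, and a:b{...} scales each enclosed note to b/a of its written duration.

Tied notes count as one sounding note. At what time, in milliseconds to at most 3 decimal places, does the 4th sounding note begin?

1. 0.0ms @ 0 + 1000.0ms (3)
2. 1000.0ms @ 3 + 1000.0ms (3)
3. 2000.0ms @ 6 + 666.667ms (2)
4. 2666.667ms @ 8 + 2333.333ms (7)
5. 5000.0ms @ 15 + 1000.0ms (3)

note 4 onset = 8b = 2666.667ms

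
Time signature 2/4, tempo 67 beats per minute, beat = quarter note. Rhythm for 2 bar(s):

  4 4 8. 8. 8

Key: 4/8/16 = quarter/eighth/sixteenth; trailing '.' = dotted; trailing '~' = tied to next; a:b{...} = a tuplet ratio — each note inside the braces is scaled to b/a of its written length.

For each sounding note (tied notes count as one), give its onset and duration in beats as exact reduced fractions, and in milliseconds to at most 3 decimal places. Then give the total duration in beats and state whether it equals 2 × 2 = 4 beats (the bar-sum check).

1) 0.0ms=0b +895.522ms=1b
2) 895.522ms=1b +895.522ms=1b
3) 1791.045ms=2b +671.642ms=3/4b
4) 2462.687ms=11/4b +671.642ms=3/4b
5) 3134.328ms=7/2b +447.761ms=1/2b
Σ=4b of 4 (67bpm 2/4) — PASS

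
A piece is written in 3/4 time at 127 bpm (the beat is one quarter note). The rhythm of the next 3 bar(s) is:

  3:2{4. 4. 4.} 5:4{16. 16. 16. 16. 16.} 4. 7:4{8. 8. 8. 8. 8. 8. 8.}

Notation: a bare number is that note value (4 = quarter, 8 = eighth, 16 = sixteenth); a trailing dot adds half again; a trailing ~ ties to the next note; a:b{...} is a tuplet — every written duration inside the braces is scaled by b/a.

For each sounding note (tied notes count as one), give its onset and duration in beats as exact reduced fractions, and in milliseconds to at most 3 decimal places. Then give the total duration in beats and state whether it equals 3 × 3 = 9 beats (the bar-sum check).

1) 0.0ms=0b +472.441ms=1b
2) 472.441ms=1b +472.441ms=1b
3) 944.882ms=2b +472.441ms=1b
4) 1417.323ms=3b +141.732ms=3/10b
5) 1559.055ms=33/10b +141.732ms=3/10b
6) 1700.787ms=18/5b +141.732ms=3/10b
7) 1842.52ms=39/10b +141.732ms=3/10b
8) 1984.252ms=21/5b +141.732ms=3/10b
9) 2125.984ms=9/2b +708.661ms=3/2b
10) 2834.646ms=6b +202.475ms=3/7b
11) 3037.12ms=45/7b +202.475ms=3/7b
12) 3239.595ms=48/7b +202.475ms=3/7b
13) 3442.07ms=51/7b +202.475ms=3/7b
14) 3644.544ms=54/7b +202.475ms=3/7b
15) 3847.019ms=57/7b +202.475ms=3/7b
16) 4049.494ms=60/7b +202.475ms=3/7b
Σ=9b of 9 (127bpm 3/4) — PASS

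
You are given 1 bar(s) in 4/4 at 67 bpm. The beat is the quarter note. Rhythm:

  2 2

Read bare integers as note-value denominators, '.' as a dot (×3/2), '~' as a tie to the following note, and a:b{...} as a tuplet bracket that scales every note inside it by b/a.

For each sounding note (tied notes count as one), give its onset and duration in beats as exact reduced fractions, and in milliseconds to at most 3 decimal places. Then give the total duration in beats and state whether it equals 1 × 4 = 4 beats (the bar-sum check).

1) 0.0ms=0b +1791.045ms=2b
2) 1791.045ms=2b +1791.045ms=2b
Σ=4b of 4 (67bpm 4/4) — PASS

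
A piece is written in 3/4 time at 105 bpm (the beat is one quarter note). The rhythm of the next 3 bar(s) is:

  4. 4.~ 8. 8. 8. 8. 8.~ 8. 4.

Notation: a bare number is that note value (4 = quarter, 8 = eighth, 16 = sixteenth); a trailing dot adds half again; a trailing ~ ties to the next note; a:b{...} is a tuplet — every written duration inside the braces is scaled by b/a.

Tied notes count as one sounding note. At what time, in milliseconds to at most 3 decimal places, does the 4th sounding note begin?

1. 0.0ms @ 0 + 857.143ms (3/2)
2. 857.143ms @ 3/2 + 1285.714ms (9/4)
3. 2142.857ms @ 15/4 + 428.571ms (3/4)
4. 2571.429ms @ 9/2 + 428.571ms (3/4)
5. 3000.0ms @ 21/4 + 428.571ms (3/4)
6. 3428.571ms @ 6 + 857.143ms (3/2)
7. 4285.714ms @ 15/2 + 857.143ms (3/2)

note 4 onset = 9/2b = 2571.429ms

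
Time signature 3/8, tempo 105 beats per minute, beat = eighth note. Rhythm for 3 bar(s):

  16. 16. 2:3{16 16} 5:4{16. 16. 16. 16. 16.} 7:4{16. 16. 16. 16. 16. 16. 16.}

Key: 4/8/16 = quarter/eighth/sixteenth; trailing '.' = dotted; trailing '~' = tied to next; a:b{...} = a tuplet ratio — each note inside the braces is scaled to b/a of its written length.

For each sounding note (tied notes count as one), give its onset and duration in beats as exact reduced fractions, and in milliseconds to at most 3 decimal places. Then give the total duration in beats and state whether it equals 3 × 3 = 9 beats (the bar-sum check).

1) 0.0ms=0b +428.571ms=3/4b
2) 428.571ms=3/4b +428.571ms=3/4b
3) 857.143ms=3/2b +428.571ms=3/4b
4) 1285.714ms=9/4b +428.571ms=3/4b
5) 1714.286ms=3b +342.857ms=3/5b
6) 2057.143ms=18/5b +342.857ms=3/5b
7) 2400.0ms=21/5b +342.857ms=3/5b
8) 2742.857ms=24/5b +342.857ms=3/5b
9) 3085.714ms=27/5b +342.857ms=3/5b
10) 3428.571ms=6b +244.898ms=3/7b
11) 3673.469ms=45/7b +244.898ms=3/7b
12) 3918.367ms=48/7b +244.898ms=3/7b
13) 4163.265ms=51/7b +244.898ms=3/7b
14) 4408.163ms=54/7b +244.898ms=3/7b
15) 4653.061ms=57/7b +244.898ms=3/7b
16) 4897.959ms=60/7b +244.898ms=3/7b
Σ=9b of 9 (105bpm 3/8) — PASS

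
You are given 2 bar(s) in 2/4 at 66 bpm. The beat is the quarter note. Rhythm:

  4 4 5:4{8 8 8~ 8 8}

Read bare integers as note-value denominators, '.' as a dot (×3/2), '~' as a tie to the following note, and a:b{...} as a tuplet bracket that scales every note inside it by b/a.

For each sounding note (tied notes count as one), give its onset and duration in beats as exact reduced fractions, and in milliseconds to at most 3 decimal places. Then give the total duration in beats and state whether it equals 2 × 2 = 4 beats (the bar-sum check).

1) 0.0ms=0b +909.091ms=1b
2) 909.091ms=1b +909.091ms=1b
3) 1818.182ms=2b +363.636ms=2/5b
4) 2181.818ms=12/5b +363.636ms=2/5b
5) 2545.455ms=14/5b +727.273ms=4/5b
6) 3272.727ms=18/5b +363.636ms=2/5b
Σ=4b of 4 (66bpm 2/4) — PASS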